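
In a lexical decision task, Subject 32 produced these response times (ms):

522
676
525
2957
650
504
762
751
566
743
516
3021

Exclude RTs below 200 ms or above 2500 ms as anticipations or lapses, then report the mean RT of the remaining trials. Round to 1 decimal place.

Excluded: 2957, 3021
Retained (n=10): Σ = 6215
Mean = 6215/10 = 621.5000

621.5 ms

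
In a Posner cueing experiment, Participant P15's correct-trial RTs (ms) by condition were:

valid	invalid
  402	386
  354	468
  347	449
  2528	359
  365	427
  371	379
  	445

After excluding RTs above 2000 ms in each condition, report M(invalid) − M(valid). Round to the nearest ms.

48 ms

valid: exclude 2528
M(valid) = 1839/5 = 367.800
M(invalid) = 2913/7 = 416.143
Difference = 416.143 − 367.800 = 48.343 ms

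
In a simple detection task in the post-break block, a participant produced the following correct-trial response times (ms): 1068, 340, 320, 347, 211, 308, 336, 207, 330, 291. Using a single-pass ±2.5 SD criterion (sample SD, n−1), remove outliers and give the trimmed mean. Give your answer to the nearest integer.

n = 10, ΣRT = 3758, M = 375.800
Σ(x−M)² = 555487.60; s = √(555487.60/9) = 248.437
Cutoffs: 375.800 ± 2.5·248.437 → [-245.3, 996.9]
Outside: 1068 → excluded.
Retained (n=9): Σ = 2690, mean = 2690/9 = 298.889

299 ms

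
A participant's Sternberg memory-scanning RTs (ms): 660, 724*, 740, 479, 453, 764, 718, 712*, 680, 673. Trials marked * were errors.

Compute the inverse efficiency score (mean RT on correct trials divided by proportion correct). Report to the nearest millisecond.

807 ms

Correct trials (n=8): 660, 740, 479, 453, 764, 718, 680, 673
Mean correct RT = 5167/8 = 645.8750 ms
Proportion correct = 8/10
IES = 645.8750 / (8/10) = 807.344 ms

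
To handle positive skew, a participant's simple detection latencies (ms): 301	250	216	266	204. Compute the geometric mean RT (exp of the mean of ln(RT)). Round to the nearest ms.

245 ms

ln(RT): 5.7071, 5.5215, 5.3753, 5.5835, 5.3181
Mean ln(RT) = 27.5055/5 = 5.50109
Geometric mean = exp(5.50109) = 244.96 ms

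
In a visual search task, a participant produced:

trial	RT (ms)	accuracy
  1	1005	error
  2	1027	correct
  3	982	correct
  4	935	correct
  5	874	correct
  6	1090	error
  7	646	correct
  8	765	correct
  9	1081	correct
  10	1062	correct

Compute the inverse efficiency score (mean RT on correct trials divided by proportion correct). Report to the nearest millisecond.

Correct trials (n=8): 1027, 982, 935, 874, 646, 765, 1081, 1062
Mean correct RT = 7372/8 = 921.5000 ms
Proportion correct = 8/10
IES = 921.5000 / (8/10) = 1151.875 ms

1152 ms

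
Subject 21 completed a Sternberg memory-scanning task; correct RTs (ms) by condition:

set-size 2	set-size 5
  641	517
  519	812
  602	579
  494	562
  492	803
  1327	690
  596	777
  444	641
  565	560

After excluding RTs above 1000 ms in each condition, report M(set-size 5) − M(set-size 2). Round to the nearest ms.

116 ms

set-size 2: exclude 1327
M(set-size 2) = 4353/8 = 544.125
M(set-size 5) = 5941/9 = 660.111
Difference = 660.111 − 544.125 = 115.986 ms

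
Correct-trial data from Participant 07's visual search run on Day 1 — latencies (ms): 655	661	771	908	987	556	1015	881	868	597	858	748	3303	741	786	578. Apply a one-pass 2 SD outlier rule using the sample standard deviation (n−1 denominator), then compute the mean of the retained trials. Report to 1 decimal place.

774.0 ms

n = 16, ΣRT = 14913, M = 932.062
Σ(x−M)² = 6290964.94; s = √(6290964.94/15) = 647.609
Cutoffs: 932.062 ± 2·647.609 → [-363.2, 2227.3]
Outside: 3303 → excluded.
Retained (n=15): Σ = 11610, mean = 11610/15 = 774.000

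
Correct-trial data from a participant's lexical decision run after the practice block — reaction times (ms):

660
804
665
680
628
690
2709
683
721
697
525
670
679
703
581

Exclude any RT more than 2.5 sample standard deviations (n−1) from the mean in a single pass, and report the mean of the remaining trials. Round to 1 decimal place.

670.4 ms

n = 15, ΣRT = 12095, M = 806.333
Σ(x−M)² = 3932679.33; s = √(3932679.33/14) = 530.005
Cutoffs: 806.333 ± 2.5·530.005 → [-518.7, 2131.3]
Outside: 2709 → excluded.
Retained (n=14): Σ = 9386, mean = 9386/14 = 670.429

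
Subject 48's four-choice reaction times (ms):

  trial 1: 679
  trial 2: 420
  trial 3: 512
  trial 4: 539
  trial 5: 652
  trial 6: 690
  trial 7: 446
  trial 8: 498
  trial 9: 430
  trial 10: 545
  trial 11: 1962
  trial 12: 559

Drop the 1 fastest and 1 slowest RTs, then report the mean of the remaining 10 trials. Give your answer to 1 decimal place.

555.0 ms

Sorted: 420, 430, 446, 498, 512, 539, 545, 559, 652, 679, 690, 1962
Drop lowest 1 (420) and highest 1 (1962)
Remaining (n=10): Σ = 5550, mean = 5550/10 = 555.000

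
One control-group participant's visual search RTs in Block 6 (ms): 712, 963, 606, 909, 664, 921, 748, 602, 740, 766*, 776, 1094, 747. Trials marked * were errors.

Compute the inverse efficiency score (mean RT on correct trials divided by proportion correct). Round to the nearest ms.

856 ms

Correct trials (n=12): 712, 963, 606, 909, 664, 921, 748, 602, 740, 776, 1094, 747
Mean correct RT = 9482/12 = 790.1667 ms
Proportion correct = 12/13
IES = 790.1667 / (12/13) = 856.014 ms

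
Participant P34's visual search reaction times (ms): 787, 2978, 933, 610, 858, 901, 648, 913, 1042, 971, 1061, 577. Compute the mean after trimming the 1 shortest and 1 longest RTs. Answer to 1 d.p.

Sorted: 577, 610, 648, 787, 858, 901, 913, 933, 971, 1042, 1061, 2978
Drop lowest 1 (577) and highest 1 (2978)
Remaining (n=10): Σ = 8724, mean = 8724/10 = 872.400

872.4 ms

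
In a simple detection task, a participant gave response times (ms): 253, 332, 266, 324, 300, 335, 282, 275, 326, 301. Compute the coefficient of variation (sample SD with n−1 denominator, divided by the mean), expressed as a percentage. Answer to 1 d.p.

9.8%

n = 10, Σ = 2994, M = 299.4000
Σ(x−M)² = 7812.400; s = √(7812.400/9) = 29.4626
CV = 29.4626 / 299.4000 = 0.09841 = 9.841%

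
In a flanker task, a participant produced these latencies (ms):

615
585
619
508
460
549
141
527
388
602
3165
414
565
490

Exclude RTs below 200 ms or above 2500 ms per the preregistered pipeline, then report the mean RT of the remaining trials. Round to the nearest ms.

527 ms

Excluded: 141, 3165
Retained (n=12): Σ = 6322
Mean = 6322/12 = 526.8333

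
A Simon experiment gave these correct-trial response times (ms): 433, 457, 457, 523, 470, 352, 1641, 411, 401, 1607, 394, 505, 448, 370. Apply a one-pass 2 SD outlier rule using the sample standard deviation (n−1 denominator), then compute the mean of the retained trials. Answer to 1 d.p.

n = 14, ΣRT = 8469, M = 604.929
Σ(x−M)² = 2453296.93; s = √(2453296.93/13) = 434.414
Cutoffs: 604.929 ± 2·434.414 → [-263.9, 1473.8]
Outside: 1607, 1641 → excluded.
Retained (n=12): Σ = 5221, mean = 5221/12 = 435.083

435.1 ms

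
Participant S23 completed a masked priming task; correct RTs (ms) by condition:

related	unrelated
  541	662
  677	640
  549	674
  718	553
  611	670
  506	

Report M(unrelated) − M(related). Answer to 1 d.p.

M(related) = 3602/6 = 600.333
M(unrelated) = 3199/5 = 639.800
Difference = 639.800 − 600.333 = 39.467 ms

39.5 ms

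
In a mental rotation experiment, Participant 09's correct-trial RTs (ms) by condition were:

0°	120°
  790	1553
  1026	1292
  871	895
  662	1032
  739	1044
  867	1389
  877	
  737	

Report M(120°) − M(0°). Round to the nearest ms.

M(0°) = 6569/8 = 821.125
M(120°) = 7205/6 = 1200.833
Difference = 1200.833 − 821.125 = 379.708 ms

380 ms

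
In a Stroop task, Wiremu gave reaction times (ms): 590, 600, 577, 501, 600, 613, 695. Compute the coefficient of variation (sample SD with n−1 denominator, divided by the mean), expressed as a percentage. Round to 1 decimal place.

n = 7, Σ = 4176, M = 596.5714
Σ(x−M)² = 19541.714; s = √(19541.714/6) = 57.0697
CV = 57.0697 / 596.5714 = 0.09566 = 9.566%

9.6%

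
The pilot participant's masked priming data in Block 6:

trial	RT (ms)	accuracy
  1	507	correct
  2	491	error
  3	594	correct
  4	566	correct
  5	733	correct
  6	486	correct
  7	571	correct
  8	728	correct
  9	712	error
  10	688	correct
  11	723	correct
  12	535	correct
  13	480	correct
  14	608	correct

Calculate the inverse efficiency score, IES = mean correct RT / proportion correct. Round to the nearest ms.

Correct trials (n=12): 507, 594, 566, 733, 486, 571, 728, 688, 723, 535, 480, 608
Mean correct RT = 7219/12 = 601.5833 ms
Proportion correct = 12/14
IES = 601.5833 / (12/14) = 701.847 ms

702 ms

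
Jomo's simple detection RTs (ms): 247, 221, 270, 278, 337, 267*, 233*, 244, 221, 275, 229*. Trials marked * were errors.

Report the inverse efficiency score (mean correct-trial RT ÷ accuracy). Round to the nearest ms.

360 ms

Correct trials (n=8): 247, 221, 270, 278, 337, 244, 221, 275
Mean correct RT = 2093/8 = 261.6250 ms
Proportion correct = 8/11
IES = 261.6250 / (8/11) = 359.734 ms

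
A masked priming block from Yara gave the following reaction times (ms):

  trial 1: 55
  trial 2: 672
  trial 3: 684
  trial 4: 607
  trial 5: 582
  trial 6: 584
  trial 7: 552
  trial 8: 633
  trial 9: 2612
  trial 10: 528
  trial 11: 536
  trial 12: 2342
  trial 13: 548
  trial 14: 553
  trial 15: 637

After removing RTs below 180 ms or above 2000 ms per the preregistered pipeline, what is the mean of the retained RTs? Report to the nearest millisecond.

593 ms

Excluded: 55, 2342, 2612
Retained (n=12): Σ = 7116
Mean = 7116/12 = 593.0000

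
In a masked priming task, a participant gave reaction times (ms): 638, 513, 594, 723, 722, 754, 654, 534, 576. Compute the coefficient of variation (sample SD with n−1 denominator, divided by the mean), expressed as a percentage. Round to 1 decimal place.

n = 9, Σ = 5708, M = 634.2222
Σ(x−M)² = 60085.556; s = √(60085.556/8) = 86.6643
CV = 86.6643 / 634.2222 = 0.13665 = 13.665%

13.7%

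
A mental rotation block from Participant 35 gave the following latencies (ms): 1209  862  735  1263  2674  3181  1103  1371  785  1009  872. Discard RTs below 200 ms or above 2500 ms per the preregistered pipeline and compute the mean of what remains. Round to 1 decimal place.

1023.2 ms

Excluded: 2674, 3181
Retained (n=9): Σ = 9209
Mean = 9209/9 = 1023.2222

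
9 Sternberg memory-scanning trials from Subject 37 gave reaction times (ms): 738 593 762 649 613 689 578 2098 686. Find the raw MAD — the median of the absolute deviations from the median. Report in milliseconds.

Sorted: 578, 593, 613, 649, 686, 689, 738, 762, 2098 → median = 686
|x − 686|: 52, 93, 76, 37, 73, 3, 108, 1412, 0
Sorted deviations: 0, 3, 37, 52, 73, 76, 93, 108, 1412 → MAD = 73

73 ms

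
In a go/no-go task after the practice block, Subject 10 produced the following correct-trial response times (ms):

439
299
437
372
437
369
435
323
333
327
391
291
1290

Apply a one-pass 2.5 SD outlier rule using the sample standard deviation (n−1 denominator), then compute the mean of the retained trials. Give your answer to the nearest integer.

371 ms

n = 13, ΣRT = 5743, M = 441.769
Σ(x−M)² = 814558.31; s = √(814558.31/12) = 260.538
Cutoffs: 441.769 ± 2.5·260.538 → [-209.6, 1093.1]
Outside: 1290 → excluded.
Retained (n=12): Σ = 4453, mean = 4453/12 = 371.083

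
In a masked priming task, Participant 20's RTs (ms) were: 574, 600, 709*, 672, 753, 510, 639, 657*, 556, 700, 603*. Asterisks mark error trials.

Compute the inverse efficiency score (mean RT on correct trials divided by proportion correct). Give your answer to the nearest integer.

860 ms

Correct trials (n=8): 574, 600, 672, 753, 510, 639, 556, 700
Mean correct RT = 5004/8 = 625.5000 ms
Proportion correct = 8/11
IES = 625.5000 / (8/11) = 860.062 ms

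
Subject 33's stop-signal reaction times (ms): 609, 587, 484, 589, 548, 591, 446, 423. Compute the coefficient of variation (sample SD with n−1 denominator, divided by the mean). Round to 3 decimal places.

0.137

n = 8, Σ = 4277, M = 534.6250
Σ(x−M)² = 37465.875; s = √(37465.875/7) = 73.1592
CV = 73.1592 / 534.6250 = 0.13684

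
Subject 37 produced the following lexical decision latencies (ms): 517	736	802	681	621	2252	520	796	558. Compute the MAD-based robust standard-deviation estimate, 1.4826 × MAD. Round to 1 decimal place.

179.4 ms

Sorted: 517, 520, 558, 621, 681, 736, 796, 802, 2252 → median = 681
|x − 681| sorted: 0, 55, 60, 115, 121, 123, 161, 164, 1571 → MAD = 121
Robust SD ≈ 1.4826 × 121 = 179.395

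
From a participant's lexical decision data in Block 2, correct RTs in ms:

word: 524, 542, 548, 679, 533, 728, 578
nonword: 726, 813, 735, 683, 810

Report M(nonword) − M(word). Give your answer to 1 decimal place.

163.1 ms

M(word) = 4132/7 = 590.286
M(nonword) = 3767/5 = 753.400
Difference = 753.400 − 590.286 = 163.114 ms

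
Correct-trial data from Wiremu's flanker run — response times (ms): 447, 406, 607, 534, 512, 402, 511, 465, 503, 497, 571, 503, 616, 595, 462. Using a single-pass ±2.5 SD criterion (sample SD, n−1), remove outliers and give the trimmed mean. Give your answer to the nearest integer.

n = 15, ΣRT = 7631, M = 508.733
Σ(x−M)² = 63192.93; s = √(63192.93/14) = 67.185
Cutoffs: 508.733 ± 2.5·67.185 → [340.8, 676.7]
No RTs fall outside the cutoffs; all 15 retained. Mean = 7631/15 = 508.733

509 ms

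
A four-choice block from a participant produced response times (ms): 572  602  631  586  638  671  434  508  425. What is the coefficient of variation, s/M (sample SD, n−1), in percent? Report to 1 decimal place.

15.7%

n = 9, Σ = 5067, M = 563.0000
Σ(x−M)² = 62754.000; s = √(62754.000/8) = 88.5678
CV = 88.5678 / 563.0000 = 0.15731 = 15.731%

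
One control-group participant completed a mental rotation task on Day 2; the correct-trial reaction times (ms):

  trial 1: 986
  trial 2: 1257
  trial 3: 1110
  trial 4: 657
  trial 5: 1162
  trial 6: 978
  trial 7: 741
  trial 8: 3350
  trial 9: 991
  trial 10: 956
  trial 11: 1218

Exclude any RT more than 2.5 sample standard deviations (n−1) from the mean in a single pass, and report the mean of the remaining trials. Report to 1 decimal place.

1005.6 ms

n = 11, ΣRT = 13406, M = 1218.727
Σ(x−M)² = 5335586.18; s = √(5335586.18/10) = 730.451
Cutoffs: 1218.727 ± 2.5·730.451 → [-607.4, 3044.9]
Outside: 3350 → excluded.
Retained (n=10): Σ = 10056, mean = 10056/10 = 1005.600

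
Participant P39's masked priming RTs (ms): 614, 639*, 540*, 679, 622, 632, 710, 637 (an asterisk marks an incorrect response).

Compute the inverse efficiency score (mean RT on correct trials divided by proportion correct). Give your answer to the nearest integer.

Correct trials (n=6): 614, 679, 622, 632, 710, 637
Mean correct RT = 3894/6 = 649.0000 ms
Proportion correct = 6/8
IES = 649.0000 / (6/8) = 865.333 ms

865 ms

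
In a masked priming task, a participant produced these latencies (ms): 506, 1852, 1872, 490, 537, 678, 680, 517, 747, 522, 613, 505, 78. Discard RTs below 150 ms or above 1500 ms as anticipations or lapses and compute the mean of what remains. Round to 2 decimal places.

579.50 ms

Excluded: 78, 1852, 1872
Retained (n=10): Σ = 5795
Mean = 5795/10 = 579.5000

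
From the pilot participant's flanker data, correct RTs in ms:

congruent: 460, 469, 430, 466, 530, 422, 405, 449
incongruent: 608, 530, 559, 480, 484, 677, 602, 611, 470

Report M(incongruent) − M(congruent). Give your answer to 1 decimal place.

104.0 ms

M(congruent) = 3631/8 = 453.875
M(incongruent) = 5021/9 = 557.889
Difference = 557.889 − 453.875 = 104.014 ms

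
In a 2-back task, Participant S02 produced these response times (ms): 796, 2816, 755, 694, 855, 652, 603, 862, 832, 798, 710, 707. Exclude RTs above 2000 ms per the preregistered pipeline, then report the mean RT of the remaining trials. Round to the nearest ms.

Excluded: 2816
Retained (n=11): Σ = 8264
Mean = 8264/11 = 751.2727

751 ms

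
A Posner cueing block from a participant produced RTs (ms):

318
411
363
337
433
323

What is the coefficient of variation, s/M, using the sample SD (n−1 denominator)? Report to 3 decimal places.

0.132

n = 6, Σ = 2185, M = 364.1667
Σ(x−M)² = 11496.833; s = √(11496.833/5) = 47.9517
CV = 47.9517 / 364.1667 = 0.13168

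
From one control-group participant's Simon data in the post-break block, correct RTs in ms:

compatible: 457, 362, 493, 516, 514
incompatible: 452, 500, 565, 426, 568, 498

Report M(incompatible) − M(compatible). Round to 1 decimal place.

33.1 ms

M(compatible) = 2342/5 = 468.400
M(incompatible) = 3009/6 = 501.500
Difference = 501.500 − 468.400 = 33.100 ms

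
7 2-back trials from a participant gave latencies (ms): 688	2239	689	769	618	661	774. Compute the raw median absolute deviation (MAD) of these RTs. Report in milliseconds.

Sorted: 618, 661, 688, 689, 769, 774, 2239 → median = 689
|x − 689|: 1, 1550, 0, 80, 71, 28, 85
Sorted deviations: 0, 1, 28, 71, 80, 85, 1550 → MAD = 71

71 ms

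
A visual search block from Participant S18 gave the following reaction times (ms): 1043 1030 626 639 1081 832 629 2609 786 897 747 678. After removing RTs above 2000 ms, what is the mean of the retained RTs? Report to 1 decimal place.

Excluded: 2609
Retained (n=11): Σ = 8988
Mean = 8988/11 = 817.0909

817.1 ms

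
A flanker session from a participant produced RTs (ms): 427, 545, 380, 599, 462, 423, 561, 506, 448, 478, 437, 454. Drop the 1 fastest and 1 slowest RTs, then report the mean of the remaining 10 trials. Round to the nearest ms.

474 ms

Sorted: 380, 423, 427, 437, 448, 454, 462, 478, 506, 545, 561, 599
Drop lowest 1 (380) and highest 1 (599)
Remaining (n=10): Σ = 4741, mean = 4741/10 = 474.100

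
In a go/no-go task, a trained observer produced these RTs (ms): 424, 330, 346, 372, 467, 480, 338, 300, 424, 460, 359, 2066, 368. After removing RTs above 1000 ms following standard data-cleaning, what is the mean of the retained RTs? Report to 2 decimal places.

389.00 ms

Excluded: 2066
Retained (n=12): Σ = 4668
Mean = 4668/12 = 389.0000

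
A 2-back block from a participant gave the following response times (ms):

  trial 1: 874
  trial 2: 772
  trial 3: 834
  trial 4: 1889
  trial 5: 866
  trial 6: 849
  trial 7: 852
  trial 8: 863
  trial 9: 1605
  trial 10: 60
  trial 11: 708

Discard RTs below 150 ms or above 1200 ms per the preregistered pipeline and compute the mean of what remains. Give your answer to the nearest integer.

827 ms

Excluded: 60, 1605, 1889
Retained (n=8): Σ = 6618
Mean = 6618/8 = 827.2500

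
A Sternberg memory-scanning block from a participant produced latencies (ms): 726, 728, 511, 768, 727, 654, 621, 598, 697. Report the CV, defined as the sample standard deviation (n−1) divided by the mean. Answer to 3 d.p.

n = 9, Σ = 6030, M = 670.0000
Σ(x−M)² = 53204.000; s = √(53204.000/8) = 81.5506
CV = 81.5506 / 670.0000 = 0.12172

0.122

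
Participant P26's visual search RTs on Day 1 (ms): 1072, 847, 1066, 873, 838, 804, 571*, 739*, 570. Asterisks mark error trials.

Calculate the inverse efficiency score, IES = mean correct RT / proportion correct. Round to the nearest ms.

1115 ms

Correct trials (n=7): 1072, 847, 1066, 873, 838, 804, 570
Mean correct RT = 6070/7 = 867.1429 ms
Proportion correct = 7/9
IES = 867.1429 / (7/9) = 1114.898 ms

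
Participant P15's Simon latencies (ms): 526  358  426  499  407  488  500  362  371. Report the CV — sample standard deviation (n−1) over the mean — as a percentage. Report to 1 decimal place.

15.2%

n = 9, Σ = 3937, M = 437.4444
Σ(x−M)² = 35576.222; s = √(35576.222/8) = 66.6860
CV = 66.6860 / 437.4444 = 0.15244 = 15.244%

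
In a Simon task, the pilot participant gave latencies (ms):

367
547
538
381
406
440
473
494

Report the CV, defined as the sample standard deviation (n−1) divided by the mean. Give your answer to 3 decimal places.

n = 8, Σ = 3646, M = 455.7500
Σ(x−M)² = 33039.500; s = √(33039.500/7) = 68.7017
CV = 68.7017 / 455.7500 = 0.15074

0.151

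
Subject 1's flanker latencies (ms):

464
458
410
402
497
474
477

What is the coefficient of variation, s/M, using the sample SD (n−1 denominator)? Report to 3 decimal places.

n = 7, Σ = 3182, M = 454.5714
Σ(x−M)² = 7531.714; s = √(7531.714/6) = 35.4300
CV = 35.4300 / 454.5714 = 0.07794

0.078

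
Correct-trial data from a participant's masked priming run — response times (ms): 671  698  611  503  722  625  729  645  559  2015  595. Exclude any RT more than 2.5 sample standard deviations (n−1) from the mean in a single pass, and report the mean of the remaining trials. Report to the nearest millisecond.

636 ms

n = 11, ΣRT = 8373, M = 761.182
Σ(x−M)² = 1776505.64; s = √(1776505.64/10) = 421.486
Cutoffs: 761.182 ± 2.5·421.486 → [-292.5, 1814.9]
Outside: 2015 → excluded.
Retained (n=10): Σ = 6358, mean = 6358/10 = 635.800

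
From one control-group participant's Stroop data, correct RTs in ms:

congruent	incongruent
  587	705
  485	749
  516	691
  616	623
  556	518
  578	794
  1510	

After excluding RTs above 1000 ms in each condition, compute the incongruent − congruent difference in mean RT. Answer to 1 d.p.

congruent: exclude 1510
M(congruent) = 3338/6 = 556.333
M(incongruent) = 4080/6 = 680.000
Difference = 680.000 − 556.333 = 123.667 ms

123.7 ms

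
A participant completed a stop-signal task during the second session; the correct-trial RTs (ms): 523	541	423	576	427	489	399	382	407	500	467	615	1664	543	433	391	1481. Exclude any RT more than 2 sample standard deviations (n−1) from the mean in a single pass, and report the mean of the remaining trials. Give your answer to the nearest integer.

474 ms

n = 17, ΣRT = 10261, M = 603.588
Σ(x−M)² = 2219510.12; s = √(2219510.12/16) = 372.451
Cutoffs: 603.588 ± 2·372.451 → [-141.3, 1348.5]
Outside: 1481, 1664 → excluded.
Retained (n=15): Σ = 7116, mean = 7116/15 = 474.400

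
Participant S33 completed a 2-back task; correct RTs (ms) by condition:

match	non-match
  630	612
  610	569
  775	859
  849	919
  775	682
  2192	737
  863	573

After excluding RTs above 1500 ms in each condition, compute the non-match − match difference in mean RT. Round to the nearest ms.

-43 ms

match: exclude 2192
M(match) = 4502/6 = 750.333
M(non-match) = 4951/7 = 707.286
Difference = 707.286 − 750.333 = -43.048 ms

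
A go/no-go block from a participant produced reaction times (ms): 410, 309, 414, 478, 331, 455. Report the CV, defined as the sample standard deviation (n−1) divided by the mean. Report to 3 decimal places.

n = 6, Σ = 2397, M = 399.5000
Σ(x−M)² = 22445.500; s = √(22445.500/5) = 67.0007
CV = 67.0007 / 399.5000 = 0.16771

0.168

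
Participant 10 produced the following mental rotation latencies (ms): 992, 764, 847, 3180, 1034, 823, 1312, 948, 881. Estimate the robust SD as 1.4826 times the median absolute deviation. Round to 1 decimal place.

Sorted: 764, 823, 847, 881, 948, 992, 1034, 1312, 3180 → median = 948
|x − 948| sorted: 0, 44, 67, 86, 101, 125, 184, 364, 2232 → MAD = 101
Robust SD ≈ 1.4826 × 101 = 149.743

149.7 ms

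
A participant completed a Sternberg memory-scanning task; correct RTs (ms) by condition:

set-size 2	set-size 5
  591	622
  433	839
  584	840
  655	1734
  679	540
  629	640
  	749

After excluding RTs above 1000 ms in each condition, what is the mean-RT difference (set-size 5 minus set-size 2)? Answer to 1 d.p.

109.8 ms

set-size 5: exclude 1734
M(set-size 2) = 3571/6 = 595.167
M(set-size 5) = 4230/6 = 705.000
Difference = 705.000 − 595.167 = 109.833 ms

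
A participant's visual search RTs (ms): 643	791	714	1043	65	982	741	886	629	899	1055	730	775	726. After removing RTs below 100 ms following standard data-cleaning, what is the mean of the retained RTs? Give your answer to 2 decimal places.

816.46 ms

Excluded: 65
Retained (n=13): Σ = 10614
Mean = 10614/13 = 816.4615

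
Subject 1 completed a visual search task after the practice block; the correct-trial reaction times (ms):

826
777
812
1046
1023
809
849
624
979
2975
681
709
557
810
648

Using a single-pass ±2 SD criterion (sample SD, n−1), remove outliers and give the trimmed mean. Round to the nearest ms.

796 ms

n = 15, ΣRT = 14125, M = 941.667
Σ(x−M)² = 4711371.33; s = √(4711371.33/14) = 580.109
Cutoffs: 941.667 ± 2·580.109 → [-218.6, 2101.9]
Outside: 2975 → excluded.
Retained (n=14): Σ = 11150, mean = 11150/14 = 796.429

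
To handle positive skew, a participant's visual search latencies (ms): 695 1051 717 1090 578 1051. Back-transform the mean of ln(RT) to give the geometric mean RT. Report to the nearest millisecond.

838 ms

ln(RT): 6.5439, 6.9575, 6.5751, 6.9939, 6.3596, 6.9575
Mean ln(RT) = 40.3875/6 = 6.73125
Geometric mean = exp(6.73125) = 838.19 ms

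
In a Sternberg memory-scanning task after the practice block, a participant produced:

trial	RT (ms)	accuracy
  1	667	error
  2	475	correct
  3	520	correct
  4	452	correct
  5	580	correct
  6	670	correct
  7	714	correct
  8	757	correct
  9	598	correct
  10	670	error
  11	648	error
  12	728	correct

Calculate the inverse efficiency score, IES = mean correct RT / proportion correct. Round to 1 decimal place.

813.9 ms

Correct trials (n=9): 475, 520, 452, 580, 670, 714, 757, 598, 728
Mean correct RT = 5494/9 = 610.4444 ms
Proportion correct = 9/12
IES = 610.4444 / (9/12) = 813.926 ms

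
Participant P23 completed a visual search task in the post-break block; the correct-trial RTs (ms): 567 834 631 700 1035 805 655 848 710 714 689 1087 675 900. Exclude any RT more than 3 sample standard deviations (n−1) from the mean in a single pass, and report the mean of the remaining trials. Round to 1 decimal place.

775.0 ms

n = 14, ΣRT = 10850, M = 775.000
Σ(x−M)² = 299646.00; s = √(299646.00/13) = 151.821
Cutoffs: 775.000 ± 3·151.821 → [319.5, 1230.5]
No RTs fall outside the cutoffs; all 14 retained. Mean = 10850/14 = 775.000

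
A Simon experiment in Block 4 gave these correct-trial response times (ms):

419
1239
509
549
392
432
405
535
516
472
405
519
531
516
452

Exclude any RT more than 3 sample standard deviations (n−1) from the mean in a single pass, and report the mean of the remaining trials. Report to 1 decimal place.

475.1 ms

n = 15, ΣRT = 7891, M = 526.067
Σ(x−M)² = 585456.93; s = √(585456.93/14) = 204.495
Cutoffs: 526.067 ± 3·204.495 → [-87.4, 1139.6]
Outside: 1239 → excluded.
Retained (n=14): Σ = 6652, mean = 6652/14 = 475.143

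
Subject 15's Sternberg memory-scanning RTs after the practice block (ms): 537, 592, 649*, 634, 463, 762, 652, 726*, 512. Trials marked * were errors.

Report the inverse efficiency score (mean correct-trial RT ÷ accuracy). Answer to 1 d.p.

Correct trials (n=7): 537, 592, 634, 463, 762, 652, 512
Mean correct RT = 4152/7 = 593.1429 ms
Proportion correct = 7/9
IES = 593.1429 / (7/9) = 762.612 ms

762.6 ms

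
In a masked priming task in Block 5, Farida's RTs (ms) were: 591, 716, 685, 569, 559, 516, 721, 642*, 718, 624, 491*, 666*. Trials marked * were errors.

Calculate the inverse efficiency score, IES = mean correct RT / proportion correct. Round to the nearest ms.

Correct trials (n=9): 591, 716, 685, 569, 559, 516, 721, 718, 624
Mean correct RT = 5699/9 = 633.2222 ms
Proportion correct = 9/12
IES = 633.2222 / (9/12) = 844.296 ms

844 ms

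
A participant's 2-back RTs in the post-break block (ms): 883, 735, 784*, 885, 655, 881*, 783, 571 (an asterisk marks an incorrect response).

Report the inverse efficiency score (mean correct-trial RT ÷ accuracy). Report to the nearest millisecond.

1003 ms

Correct trials (n=6): 883, 735, 885, 655, 783, 571
Mean correct RT = 4512/6 = 752.0000 ms
Proportion correct = 6/8
IES = 752.0000 / (6/8) = 1002.667 ms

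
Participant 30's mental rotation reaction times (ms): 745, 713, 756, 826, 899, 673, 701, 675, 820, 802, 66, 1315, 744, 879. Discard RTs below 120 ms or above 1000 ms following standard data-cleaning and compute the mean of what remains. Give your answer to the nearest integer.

769 ms

Excluded: 66, 1315
Retained (n=12): Σ = 9233
Mean = 9233/12 = 769.4167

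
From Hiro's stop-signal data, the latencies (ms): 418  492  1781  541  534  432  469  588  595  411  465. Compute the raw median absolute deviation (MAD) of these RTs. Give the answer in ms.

Sorted: 411, 418, 432, 465, 469, 492, 534, 541, 588, 595, 1781 → median = 492
|x − 492|: 74, 0, 1289, 49, 42, 60, 23, 96, 103, 81, 27
Sorted deviations: 0, 23, 27, 42, 49, 60, 74, 81, 96, 103, 1289 → MAD = 60

60 ms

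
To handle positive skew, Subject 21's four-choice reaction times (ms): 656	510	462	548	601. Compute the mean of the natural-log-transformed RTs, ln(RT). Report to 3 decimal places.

ln(RT): 6.4862, 6.2344, 6.1356, 6.3063, 6.3986
Σ ln(RT) = 31.5610
Mean = 31.5610/5 = 6.31220

6.312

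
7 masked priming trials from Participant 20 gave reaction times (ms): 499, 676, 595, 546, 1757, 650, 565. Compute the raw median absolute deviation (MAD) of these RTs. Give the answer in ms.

Sorted: 499, 546, 565, 595, 650, 676, 1757 → median = 595
|x − 595|: 96, 81, 0, 49, 1162, 55, 30
Sorted deviations: 0, 30, 49, 55, 81, 96, 1162 → MAD = 55

55 ms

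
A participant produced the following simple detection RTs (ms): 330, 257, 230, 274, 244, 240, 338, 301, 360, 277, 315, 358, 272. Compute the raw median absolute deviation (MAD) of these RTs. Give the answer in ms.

Sorted: 230, 240, 244, 257, 272, 274, 277, 301, 315, 330, 338, 358, 360 → median = 277
|x − 277|: 53, 20, 47, 3, 33, 37, 61, 24, 83, 0, 38, 81, 5
Sorted deviations: 0, 3, 5, 20, 24, 33, 37, 38, 47, 53, 61, 81, 83 → MAD = 37

37 ms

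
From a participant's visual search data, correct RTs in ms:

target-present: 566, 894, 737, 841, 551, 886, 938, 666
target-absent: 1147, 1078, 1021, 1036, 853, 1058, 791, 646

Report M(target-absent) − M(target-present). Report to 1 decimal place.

M(target-present) = 6079/8 = 759.875
M(target-absent) = 7630/8 = 953.750
Difference = 953.750 − 759.875 = 193.875 ms

193.9 ms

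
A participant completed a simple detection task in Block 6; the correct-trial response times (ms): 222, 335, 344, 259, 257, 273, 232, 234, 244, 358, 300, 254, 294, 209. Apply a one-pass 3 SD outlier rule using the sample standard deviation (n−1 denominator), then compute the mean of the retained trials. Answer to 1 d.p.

n = 14, ΣRT = 3815, M = 272.500
Σ(x−M)² = 28829.50; s = √(28829.50/13) = 47.092
Cutoffs: 272.500 ± 3·47.092 → [131.2, 413.8]
No RTs fall outside the cutoffs; all 14 retained. Mean = 3815/14 = 272.500

272.5 ms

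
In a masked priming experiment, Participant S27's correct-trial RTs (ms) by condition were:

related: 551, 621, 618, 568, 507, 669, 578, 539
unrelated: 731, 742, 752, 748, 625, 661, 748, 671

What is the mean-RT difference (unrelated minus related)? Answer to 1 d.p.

M(related) = 4651/8 = 581.375
M(unrelated) = 5678/8 = 709.750
Difference = 709.750 − 581.375 = 128.375 ms

128.4 ms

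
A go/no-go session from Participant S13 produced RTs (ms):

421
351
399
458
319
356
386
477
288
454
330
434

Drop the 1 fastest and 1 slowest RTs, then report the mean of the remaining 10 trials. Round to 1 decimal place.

Sorted: 288, 319, 330, 351, 356, 386, 399, 421, 434, 454, 458, 477
Drop lowest 1 (288) and highest 1 (477)
Remaining (n=10): Σ = 3908, mean = 3908/10 = 390.800

390.8 ms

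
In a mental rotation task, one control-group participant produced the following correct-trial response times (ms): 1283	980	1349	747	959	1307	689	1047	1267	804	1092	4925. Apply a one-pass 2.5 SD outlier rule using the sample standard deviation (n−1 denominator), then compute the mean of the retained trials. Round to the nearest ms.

1048 ms

n = 12, ΣRT = 16449, M = 1370.750
Σ(x−M)² = 14335486.25; s = √(14335486.25/11) = 1141.589
Cutoffs: 1370.750 ± 2.5·1141.589 → [-1483.2, 4224.7]
Outside: 4925 → excluded.
Retained (n=11): Σ = 11524, mean = 11524/11 = 1047.636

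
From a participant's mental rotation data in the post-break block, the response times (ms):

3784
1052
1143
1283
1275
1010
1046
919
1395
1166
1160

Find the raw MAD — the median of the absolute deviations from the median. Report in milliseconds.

Sorted: 919, 1010, 1046, 1052, 1143, 1160, 1166, 1275, 1283, 1395, 3784 → median = 1160
|x − 1160|: 2624, 108, 17, 123, 115, 150, 114, 241, 235, 6, 0
Sorted deviations: 0, 6, 17, 108, 114, 115, 123, 150, 235, 241, 2624 → MAD = 115

115 ms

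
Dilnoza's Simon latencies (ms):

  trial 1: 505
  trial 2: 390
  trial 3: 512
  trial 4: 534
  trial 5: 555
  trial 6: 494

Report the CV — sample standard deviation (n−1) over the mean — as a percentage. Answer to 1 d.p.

11.5%

n = 6, Σ = 2990, M = 498.3333
Σ(x−M)² = 16469.333; s = √(16469.333/5) = 57.3922
CV = 57.3922 / 498.3333 = 0.11517 = 11.517%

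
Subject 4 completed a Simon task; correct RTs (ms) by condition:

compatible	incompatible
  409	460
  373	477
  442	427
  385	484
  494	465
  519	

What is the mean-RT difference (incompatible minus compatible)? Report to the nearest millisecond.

26 ms

M(compatible) = 2622/6 = 437.000
M(incompatible) = 2313/5 = 462.600
Difference = 462.600 − 437.000 = 25.600 ms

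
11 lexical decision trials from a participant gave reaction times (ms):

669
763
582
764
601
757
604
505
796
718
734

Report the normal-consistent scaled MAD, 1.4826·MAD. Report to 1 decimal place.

72.6 ms

Sorted: 505, 582, 601, 604, 669, 718, 734, 757, 763, 764, 796 → median = 718
|x − 718| sorted: 0, 16, 39, 45, 46, 49, 78, 114, 117, 136, 213 → MAD = 49
Robust SD ≈ 1.4826 × 49 = 72.647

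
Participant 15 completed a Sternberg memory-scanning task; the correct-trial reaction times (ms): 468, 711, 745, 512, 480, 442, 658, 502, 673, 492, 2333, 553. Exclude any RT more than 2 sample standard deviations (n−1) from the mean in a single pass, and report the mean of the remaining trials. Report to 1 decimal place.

n = 12, ΣRT = 8569, M = 714.083
Σ(x−M)² = 2977156.92; s = √(2977156.92/11) = 520.241
Cutoffs: 714.083 ± 2·520.241 → [-326.4, 1754.6]
Outside: 2333 → excluded.
Retained (n=11): Σ = 6236, mean = 6236/11 = 566.909

566.9 ms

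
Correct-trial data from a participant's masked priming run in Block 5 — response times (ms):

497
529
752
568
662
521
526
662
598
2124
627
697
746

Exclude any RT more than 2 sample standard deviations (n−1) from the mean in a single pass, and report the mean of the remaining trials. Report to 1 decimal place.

615.4 ms

n = 13, ΣRT = 9509, M = 731.462
Σ(x−M)² = 2188549.23; s = √(2188549.23/12) = 427.059
Cutoffs: 731.462 ± 2·427.059 → [-122.7, 1585.6]
Outside: 2124 → excluded.
Retained (n=12): Σ = 7385, mean = 7385/12 = 615.417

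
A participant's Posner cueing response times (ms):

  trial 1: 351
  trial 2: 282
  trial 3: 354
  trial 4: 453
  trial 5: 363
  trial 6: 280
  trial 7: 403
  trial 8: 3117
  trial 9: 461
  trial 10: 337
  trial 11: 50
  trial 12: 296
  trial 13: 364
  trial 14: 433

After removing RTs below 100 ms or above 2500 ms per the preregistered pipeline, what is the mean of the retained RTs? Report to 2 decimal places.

Excluded: 50, 3117
Retained (n=12): Σ = 4377
Mean = 4377/12 = 364.7500

364.75 ms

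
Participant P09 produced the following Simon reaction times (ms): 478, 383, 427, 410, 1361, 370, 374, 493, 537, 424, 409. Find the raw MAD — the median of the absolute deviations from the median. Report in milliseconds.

Sorted: 370, 374, 383, 409, 410, 424, 427, 478, 493, 537, 1361 → median = 424
|x − 424|: 54, 41, 3, 14, 937, 54, 50, 69, 113, 0, 15
Sorted deviations: 0, 3, 14, 15, 41, 50, 54, 54, 69, 113, 937 → MAD = 50

50 ms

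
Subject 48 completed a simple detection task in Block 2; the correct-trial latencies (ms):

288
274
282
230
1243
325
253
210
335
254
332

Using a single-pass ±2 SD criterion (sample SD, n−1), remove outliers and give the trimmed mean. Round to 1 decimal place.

n = 11, ΣRT = 4026, M = 366.000
Σ(x−M)² = 862676.00; s = √(862676.00/10) = 293.713
Cutoffs: 366.000 ± 2·293.713 → [-221.4, 953.4]
Outside: 1243 → excluded.
Retained (n=10): Σ = 2783, mean = 2783/10 = 278.300

278.3 ms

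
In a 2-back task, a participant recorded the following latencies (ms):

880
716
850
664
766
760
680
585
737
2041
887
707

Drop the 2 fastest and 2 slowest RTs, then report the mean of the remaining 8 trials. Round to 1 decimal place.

Sorted: 585, 664, 680, 707, 716, 737, 760, 766, 850, 880, 887, 2041
Drop lowest 2 (585, 664) and highest 2 (887, 2041)
Remaining (n=8): Σ = 6096, mean = 6096/8 = 762.000

762.0 ms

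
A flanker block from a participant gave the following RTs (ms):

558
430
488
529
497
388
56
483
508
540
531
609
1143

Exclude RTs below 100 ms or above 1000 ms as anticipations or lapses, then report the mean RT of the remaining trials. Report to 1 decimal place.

Excluded: 56, 1143
Retained (n=11): Σ = 5561
Mean = 5561/11 = 505.5455

505.5 ms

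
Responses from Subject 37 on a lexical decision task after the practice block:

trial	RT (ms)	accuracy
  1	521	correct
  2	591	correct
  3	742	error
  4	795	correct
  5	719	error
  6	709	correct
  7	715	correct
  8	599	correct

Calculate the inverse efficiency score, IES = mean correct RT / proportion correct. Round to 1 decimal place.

873.3 ms

Correct trials (n=6): 521, 591, 795, 709, 715, 599
Mean correct RT = 3930/6 = 655.0000 ms
Proportion correct = 6/8
IES = 655.0000 / (6/8) = 873.333 ms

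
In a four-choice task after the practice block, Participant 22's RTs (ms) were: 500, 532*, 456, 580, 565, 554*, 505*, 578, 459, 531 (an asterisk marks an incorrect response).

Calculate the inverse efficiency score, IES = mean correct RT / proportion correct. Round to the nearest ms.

Correct trials (n=7): 500, 456, 580, 565, 578, 459, 531
Mean correct RT = 3669/7 = 524.1429 ms
Proportion correct = 7/10
IES = 524.1429 / (7/10) = 748.776 ms

749 ms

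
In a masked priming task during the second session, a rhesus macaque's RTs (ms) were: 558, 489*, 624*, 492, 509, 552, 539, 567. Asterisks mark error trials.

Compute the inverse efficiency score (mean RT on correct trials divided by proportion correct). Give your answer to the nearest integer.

Correct trials (n=6): 558, 492, 509, 552, 539, 567
Mean correct RT = 3217/6 = 536.1667 ms
Proportion correct = 6/8
IES = 536.1667 / (6/8) = 714.889 ms

715 ms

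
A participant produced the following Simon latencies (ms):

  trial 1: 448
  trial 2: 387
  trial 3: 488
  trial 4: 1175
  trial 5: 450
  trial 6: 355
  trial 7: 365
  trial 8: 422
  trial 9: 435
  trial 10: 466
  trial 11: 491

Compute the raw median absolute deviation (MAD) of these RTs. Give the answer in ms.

Sorted: 355, 365, 387, 422, 435, 448, 450, 466, 488, 491, 1175 → median = 448
|x − 448|: 0, 61, 40, 727, 2, 93, 83, 26, 13, 18, 43
Sorted deviations: 0, 2, 13, 18, 26, 40, 43, 61, 83, 93, 727 → MAD = 40

40 ms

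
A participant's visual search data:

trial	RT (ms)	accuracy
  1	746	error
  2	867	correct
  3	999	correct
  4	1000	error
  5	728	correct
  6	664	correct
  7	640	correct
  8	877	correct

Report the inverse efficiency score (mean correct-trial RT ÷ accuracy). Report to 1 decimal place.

Correct trials (n=6): 867, 999, 728, 664, 640, 877
Mean correct RT = 4775/6 = 795.8333 ms
Proportion correct = 6/8
IES = 795.8333 / (6/8) = 1061.111 ms

1061.1 ms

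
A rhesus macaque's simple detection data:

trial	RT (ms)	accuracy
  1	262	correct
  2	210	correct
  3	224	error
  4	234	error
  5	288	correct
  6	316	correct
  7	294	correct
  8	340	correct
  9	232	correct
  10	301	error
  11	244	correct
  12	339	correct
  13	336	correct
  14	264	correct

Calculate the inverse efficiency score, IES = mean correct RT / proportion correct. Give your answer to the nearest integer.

Correct trials (n=11): 262, 210, 288, 316, 294, 340, 232, 244, 339, 336, 264
Mean correct RT = 3125/11 = 284.0909 ms
Proportion correct = 11/14
IES = 284.0909 / (11/14) = 361.570 ms

362 ms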